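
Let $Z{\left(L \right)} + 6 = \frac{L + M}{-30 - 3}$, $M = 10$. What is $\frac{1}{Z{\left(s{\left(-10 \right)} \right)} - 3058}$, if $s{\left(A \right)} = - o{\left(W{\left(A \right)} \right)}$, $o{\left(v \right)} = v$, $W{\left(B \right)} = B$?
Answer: $- \frac{33}{101132} \approx -0.00032631$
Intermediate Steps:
$s{\left(A \right)} = - A$
$Z{\left(L \right)} = - \frac{208}{33} - \frac{L}{33}$ ($Z{\left(L \right)} = -6 + \frac{L + 10}{-30 - 3} = -6 + \frac{10 + L}{-33} = -6 + \left(10 + L\right) \left(- \frac{1}{33}\right) = -6 - \left(\frac{10}{33} + \frac{L}{33}\right) = - \frac{208}{33} - \frac{L}{33}$)
$\frac{1}{Z{\left(s{\left(-10 \right)} \right)} - 3058} = \frac{1}{\left(- \frac{208}{33} - \frac{\left(-1\right) \left(-10\right)}{33}\right) - 3058} = \frac{1}{\left(- \frac{208}{33} - \frac{10}{33}\right) - 3058} = \frac{1}{- \frac{218}{33} - 3058} = \frac{1}{- \frac{101132}{33}} = - \frac{33}{101132}$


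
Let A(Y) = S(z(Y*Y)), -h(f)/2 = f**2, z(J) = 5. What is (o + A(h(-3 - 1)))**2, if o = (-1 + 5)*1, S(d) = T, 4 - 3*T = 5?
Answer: 121/9 ≈ 13.444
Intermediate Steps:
T = -1/3 (T = 4/3 - 1/3*5 = 4/3 - 5/3 = -1/3 ≈ -0.33333)
S(d) = -1/3
h(f) = -2*f**2
A(Y) = -1/3
o = 4 (o = 4*1 = 4)
(o + A(h(-3 - 1)))**2 = (4 - 1/3)**2 = (11/3)**2 = 121/9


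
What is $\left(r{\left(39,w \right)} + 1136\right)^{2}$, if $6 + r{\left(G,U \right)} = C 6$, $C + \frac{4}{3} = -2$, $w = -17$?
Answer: $1232100$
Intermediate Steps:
$C = - \frac{10}{3}$ ($C = - \frac{4}{3} - 2 = - \frac{10}{3} \approx -3.3333$)
$r{\left(G,U \right)} = -26$ ($r{\left(G,U \right)} = -6 - 20 = -26$)
$\left(r{\left(39,w \right)} + 1136\right)^{2} = \left(-26 + 1136\right)^{2} = 1110^{2} = 1232100$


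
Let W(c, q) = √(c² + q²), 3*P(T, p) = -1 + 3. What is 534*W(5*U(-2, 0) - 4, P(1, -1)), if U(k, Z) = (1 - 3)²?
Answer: 356*√577 ≈ 8551.4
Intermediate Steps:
P(T, p) = ⅔ (P(T, p) = (-1 + 3)/3 = (⅓)*2 = ⅔)
U(k, Z) = 4 (U(k, Z) = (-2)² = 4)
534*W(5*U(-2, 0) - 4, P(1, -1)) = 534*√((5*4 - 4)² + (⅔)²) = 534*√((20 - 4)² + 4/9) = 534*√(16² + 4/9) = 534*√(256 + 4/9) = 534*√(2308/9) = 534*(2*√577/3) = 356*√577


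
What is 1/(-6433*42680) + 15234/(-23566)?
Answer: -2091326883263/3235145664520 ≈ -0.64644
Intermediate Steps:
1/(-6433*42680) + 15234/(-23566) = -1/6433*1/42680 + 15234*(-1/23566) = -1/274560440 - 7617/11783 = -2091326883263/3235145664520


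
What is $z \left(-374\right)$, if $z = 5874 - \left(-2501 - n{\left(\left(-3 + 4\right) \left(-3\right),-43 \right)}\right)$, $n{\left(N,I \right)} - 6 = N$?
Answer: $-3133372$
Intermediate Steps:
$n{\left(N,I \right)} = 6 + N$
$z = 8378$ ($z = 5874 - \left(-2501 - \left(6 + \left(-3 + 4\right) \left(-3\right)\right)\right) = 5874 - \left(-2501 - \left(6 + 1 \left(-3\right)\right)\right) = 5874 - \left(-2501 - \left(6 - 3\right)\right) = 5874 - \left(-2501 - 3\right) = 5874 - -2504 = 5874 + 2504 = 8378$)
$z \left(-374\right) = 8378 \left(-374\right) = -3133372$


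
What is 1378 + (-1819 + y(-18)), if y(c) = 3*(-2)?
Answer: -447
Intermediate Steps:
y(c) = -6
1378 + (-1819 + y(-18)) = 1378 + (-1819 - 6) = 1378 - 1825 = -447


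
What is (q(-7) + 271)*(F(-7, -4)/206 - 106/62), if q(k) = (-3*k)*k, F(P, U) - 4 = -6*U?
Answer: -20100/103 ≈ -195.15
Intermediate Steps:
F(P, U) = 4 - 6*U
q(k) = -3*k²
(q(-7) + 271)*(F(-7, -4)/206 - 106/62) = (-3*(-7)² + 271)*((4 - 6*(-4))/206 - 106/62) = (-3*49 + 271)*((4 + 24)*(1/206) - 106*1/62) = (-147 + 271)*(28*(1/206) - 53/31) = 124*(14/103 - 53/31) = 124*(-5025/3193) = -20100/103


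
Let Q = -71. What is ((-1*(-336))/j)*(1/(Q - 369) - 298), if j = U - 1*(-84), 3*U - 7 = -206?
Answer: -16521246/2915 ≈ -5667.7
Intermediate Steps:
U = -199/3 (U = 7/3 + (1/3)*(-206) = 7/3 - 206/3 = -199/3 ≈ -66.333)
j = 53/3 (j = -199/3 - 1*(-84) = -199/3 + 84 = 53/3 ≈ 17.667)
((-1*(-336))/j)*(1/(Q - 369) - 298) = ((-1*(-336))/(53/3))*(1/(-71 - 369) - 298) = (336*(3/53))*(1/(-440) - 298) = 1008*(-1/440 - 298)/53 = (1008/53)*(-131121/440) = -16521246/2915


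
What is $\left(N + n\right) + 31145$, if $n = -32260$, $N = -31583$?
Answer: $-32698$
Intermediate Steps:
$\left(N + n\right) + 31145 = \left(-31583 - 32260\right) + 31145 = -63843 + 31145 = -32698$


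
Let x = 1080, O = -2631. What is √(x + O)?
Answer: I*√1551 ≈ 39.383*I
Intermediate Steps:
√(x + O) = √(1080 - 2631) = √(-1551) = I*√1551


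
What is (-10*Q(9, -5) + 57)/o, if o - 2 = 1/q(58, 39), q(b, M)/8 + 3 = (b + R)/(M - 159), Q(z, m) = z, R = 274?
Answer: -22836/1369 ≈ -16.681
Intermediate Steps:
q(b, M) = -24 + 8*(274 + b)/(-159 + M) (q(b, M) = -24 + 8*((b + 274)/(M - 159)) = -24 + 8*((274 + b)/(-159 + M)) = -24 + 8*(274 + b)/(-159 + M))
o = 1369/692 (o = 2 + 1/(8*(751 + 58 - 3*39)/(-159 + 39)) = 2 + 1/(8*(751 + 58 - 117)/(-120)) = 2 + 1/(8*(-1/120)*692) = 2 + 1/(-692/15) = 2 - 15/692 = 1369/692 ≈ 1.9783)
(-10*Q(9, -5) + 57)/o = (-10*9 + 57)/(1369/692) = (-90 + 57)*(692/1369) = -33*692/1369 = -22836/1369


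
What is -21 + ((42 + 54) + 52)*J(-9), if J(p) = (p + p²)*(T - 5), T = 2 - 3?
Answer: -63957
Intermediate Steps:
T = -1
J(p) = -6*p - 6*p² (J(p) = (p + p²)*(-1 - 5) = (p + p²)*(-6) = -6*p - 6*p²)
-21 + ((42 + 54) + 52)*J(-9) = -21 + ((42 + 54) + 52)*(-6*(-9)*(1 - 9)) = -21 + (96 + 52)*(-6*(-9)*(-8)) = -21 + 148*(-432) = -21 - 63936 = -63957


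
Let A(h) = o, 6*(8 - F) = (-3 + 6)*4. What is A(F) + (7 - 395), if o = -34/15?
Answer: -5854/15 ≈ -390.27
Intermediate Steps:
F = 6 (F = 8 - (-3 + 6)*4/6 = 8 - 4/2 = 8 - 1/6*12 = 8 - 2 = 6)
o = -34/15 (o = -34*1/15 = -34/15 ≈ -2.2667)
A(h) = -34/15
A(F) + (7 - 395) = -34/15 + (7 - 395) = -34/15 - 388 = -5854/15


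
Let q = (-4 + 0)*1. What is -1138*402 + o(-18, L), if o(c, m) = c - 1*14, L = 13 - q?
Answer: -457508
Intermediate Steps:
q = -4 (q = -4*1 = -4)
L = 17 (L = 13 - 1*(-4) = 13 + 4 = 17)
o(c, m) = -14 + c (o(c, m) = c - 14 = -14 + c)
-1138*402 + o(-18, L) = -1138*402 + (-14 - 18) = -457476 - 32 = -457508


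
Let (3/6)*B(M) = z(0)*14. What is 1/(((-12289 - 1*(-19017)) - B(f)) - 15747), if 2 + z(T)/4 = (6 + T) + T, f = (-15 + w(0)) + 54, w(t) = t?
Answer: -1/9467 ≈ -0.00010563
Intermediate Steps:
f = 39 (f = (-15 + 0) + 54 = -15 + 54 = 39)
z(T) = 16 + 8*T (z(T) = -8 + 4*((6 + T) + T) = -8 + 4*(6 + 2*T) = -8 + (24 + 8*T) = 16 + 8*T)
B(M) = 448 (B(M) = 2*((16 + 8*0)*14) = 2*((16 + 0)*14) = 2*(16*14) = 2*224 = 448)
1/(((-12289 - 1*(-19017)) - B(f)) - 15747) = 1/(((-12289 - 1*(-19017)) - 1*448) - 15747) = 1/(((-12289 + 19017) - 448) - 15747) = 1/((6728 - 448) - 15747) = 1/(6280 - 15747) = 1/(-9467) = -1/9467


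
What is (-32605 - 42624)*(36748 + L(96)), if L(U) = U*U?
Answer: -3457825756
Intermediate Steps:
L(U) = U²
(-32605 - 42624)*(36748 + L(96)) = (-32605 - 42624)*(36748 + 96²) = -75229*(36748 + 9216) = -75229*45964 = -3457825756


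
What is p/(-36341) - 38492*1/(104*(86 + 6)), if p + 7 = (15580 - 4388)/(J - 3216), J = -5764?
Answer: -785053416439/195152623640 ≈ -4.0228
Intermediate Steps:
p = -18513/2245 (p = -7 + (15580 - 4388)/(-5764 - 3216) = -7 + 11192/(-8980) = -7 + 11192*(-1/8980) = -7 - 2798/2245 = -18513/2245 ≈ -8.2463)
p/(-36341) - 38492*1/(104*(86 + 6)) = -18513/2245/(-36341) - 38492*1/(104*(86 + 6)) = -18513/2245*(-1/36341) - 38492/(92*104) = 18513/81585545 - 38492/9568 = 18513/81585545 - 38492*1/9568 = 18513/81585545 - 9623/2392 = -785053416439/195152623640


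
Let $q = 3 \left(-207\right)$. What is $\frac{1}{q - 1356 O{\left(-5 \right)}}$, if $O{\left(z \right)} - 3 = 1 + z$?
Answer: $\frac{1}{735} \approx 0.0013605$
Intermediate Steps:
$O{\left(z \right)} = 4 + z$ ($O{\left(z \right)} = 3 + \left(1 + z\right) = 4 + z$)
$q = -621$
$\frac{1}{q - 1356 O{\left(-5 \right)}} = \frac{1}{-621 - 1356 \left(4 - 5\right)} = \frac{1}{-621 - -1356} = \frac{1}{-621 + 1356} = \frac{1}{735}$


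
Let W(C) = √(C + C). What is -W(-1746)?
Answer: -6*I*√97 ≈ -59.093*I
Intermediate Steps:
W(C) = √2*√C (W(C) = √(2*C) = √2*√C)
-W(-1746) = -√2*√(-1746) = -√2*3*I*√194 = -6*I*√97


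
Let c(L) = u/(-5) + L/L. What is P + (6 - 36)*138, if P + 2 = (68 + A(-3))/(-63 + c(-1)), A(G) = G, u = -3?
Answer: -1271919/307 ≈ -4143.1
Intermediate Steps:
c(L) = 8/5 (c(L) = -3/(-5) + L/L = -3*(-1/5) + 1 = 3/5 + 1 = 8/5)
P = -939/307 (P = -2 + (68 - 3)/(-63 + 8/5) = -2 + 65/(-307/5) = -2 + 65*(-5/307) = -2 - 325/307 = -939/307 ≈ -3.0586)
P + (6 - 36)*138 = -939/307 + (6 - 36)*138 = -939/307 - 30*138 = -939/307 - 4140 = -1271919/307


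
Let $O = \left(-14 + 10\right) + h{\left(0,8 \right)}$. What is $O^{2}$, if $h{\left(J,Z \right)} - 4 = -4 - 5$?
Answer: $81$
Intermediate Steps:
$h{\left(J,Z \right)} = -5$ ($h{\left(J,Z \right)} = 4 - 9 = -5$)
$O = -9$ ($O = \left(-14 + 10\right) - 5 = -4 - 5 = -9$)
$O^{2} = \left(-9\right)^{2} = 81$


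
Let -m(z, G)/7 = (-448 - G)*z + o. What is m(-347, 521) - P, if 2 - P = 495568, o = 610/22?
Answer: -20441620/11 ≈ -1.8583e+6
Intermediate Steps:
o = 305/11 (o = 610*(1/22) = 305/11 ≈ 27.727)
P = -495566 (P = 2 - 1*495568 = 2 - 495568 = -495566)
m(z, G) = -2135/11 - 7*z*(-448 - G) (m(z, G) = -7*((-448 - G)*z + 305/11) = -7*(z*(-448 - G) + 305/11) = -7*(305/11 + z*(-448 - G)) = -2135/11 - 7*z*(-448 - G))
m(-347, 521) - P = (-2135/11 + 3136*(-347) + 7*521*(-347)) - 1*(-495566) = (-2135/11 - 1088192 - 1265509) + 495566 = -25892846/11 + 495566 = -20441620/11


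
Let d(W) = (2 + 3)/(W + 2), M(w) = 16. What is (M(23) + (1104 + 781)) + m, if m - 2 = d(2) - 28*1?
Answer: 7505/4 ≈ 1876.3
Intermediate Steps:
d(W) = 5/(2 + W)
m = -99/4 (m = 2 + (5/(2 + 2) - 28*1) = 2 + (5/4 - 28) = 2 - 107/4 = -99/4 ≈ -24.750)
(M(23) + (1104 + 781)) + m = (16 + (1104 + 781)) - 99/4 = (16 + 1885) - 99/4 = 1901 - 99/4 = 7505/4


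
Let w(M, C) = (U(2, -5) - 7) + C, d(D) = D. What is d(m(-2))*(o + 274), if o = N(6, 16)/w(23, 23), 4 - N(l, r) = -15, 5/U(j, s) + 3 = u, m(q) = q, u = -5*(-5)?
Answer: -196472/357 ≈ -550.34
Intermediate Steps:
u = 25
U(j, s) = 5/22 (U(j, s) = 5/(-3 + 25) = 5/22)
w(M, C) = -149/22 + C (w(M, C) = (5/22 - 7) + C = -149/22 + C)
N(l, r) = 19 (N(l, r) = 4 - 1*(-15) = 4 + 15 = 19)
o = 418/357 (o = 19/(-149/22 + 23) = 19/(357/22) = 19*(22/357) = 418/357 ≈ 1.1709)
d(m(-2))*(o + 274) = -2*(418/357 + 274) = -2*98236/357 = -196472/357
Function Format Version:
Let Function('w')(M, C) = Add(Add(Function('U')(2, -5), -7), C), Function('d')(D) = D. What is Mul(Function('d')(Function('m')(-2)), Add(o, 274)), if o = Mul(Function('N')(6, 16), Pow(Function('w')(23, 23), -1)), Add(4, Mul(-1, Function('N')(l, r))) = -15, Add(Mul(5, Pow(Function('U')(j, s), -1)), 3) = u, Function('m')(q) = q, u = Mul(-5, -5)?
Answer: Rational(-196472, 357) ≈ -550.34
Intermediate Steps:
u = 25
Function('U')(j, s) = Rational(5, 22) (Function('U')(j, s) = Mul(5, Pow(Add(-3, 25), -1)) = Mul(5, Pow(22, -1)) = Mul(5, Rational(1, 22)) = Rational(5, 22))
Function('w')(M, C) = Add(Rational(-149, 22), C) (Function('w')(M, C) = Add(Add(Rational(5, 22), -7), C) = Add(Rational(-149, 22), C))
Function('N')(l, r) = 19 (Function('N')(l, r) = Add(4, Mul(-1, -15)) = Add(4, 15) = 19)
o = Rational(418, 357) (o = Mul(19, Pow(Add(Rational(-149, 22), 23), -1)) = Mul(19, Pow(Rational(357, 22), -1)) = Mul(19, Rational(22, 357)) = Rational(418, 357) ≈ 1.1709)
Mul(Function('d')(Function('m')(-2)), Add(o, 274)) = Mul(-2, Add(Rational(418, 357), 274)) = Mul(-2, Rational(98236, 357)) = Rational(-196472, 357)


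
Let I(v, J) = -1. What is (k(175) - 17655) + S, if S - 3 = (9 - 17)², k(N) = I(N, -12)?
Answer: -17589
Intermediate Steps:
k(N) = -1
S = 67 (S = 3 + (9 - 17)² = 3 + (-8)² = 3 + 64 = 67)
(k(175) - 17655) + S = (-1 - 17655) + 67 = -17656 + 67 = -17589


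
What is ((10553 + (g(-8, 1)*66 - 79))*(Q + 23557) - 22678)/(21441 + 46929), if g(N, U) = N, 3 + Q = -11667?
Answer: 19700904/11395 ≈ 1728.9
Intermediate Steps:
Q = -11670 (Q = -3 - 11667 = -11670)
((10553 + (g(-8, 1)*66 - 79))*(Q + 23557) - 22678)/(21441 + 46929) = ((10553 + (-8*66 - 79))*(-11670 + 23557) - 22678)/(21441 + 46929) = ((10553 + (-528 - 79))*11887 - 22678)/68370 = ((10553 - 607)*11887 - 22678)*(1/68370) = (9946*11887 - 22678)*(1/68370) = (118228102 - 22678)*(1/68370) = 118205424*(1/68370) = 19700904/11395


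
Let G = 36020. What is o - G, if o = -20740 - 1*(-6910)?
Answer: -49850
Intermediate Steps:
o = -13830 (o = -20740 + 6910 = -13830)
o - G = -13830 - 1*36020 = -13830 - 36020 = -49850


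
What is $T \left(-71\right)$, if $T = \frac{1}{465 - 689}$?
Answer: $\frac{71}{224} \approx 0.31696$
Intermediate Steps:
$T = - \frac{1}{224}$ ($T = \frac{1}{-224} = - \frac{1}{224} \approx -0.0044643$)
$T \left(-71\right) = \left(- \frac{1}{224}\right) \left(-71\right) = \frac{71}{224}$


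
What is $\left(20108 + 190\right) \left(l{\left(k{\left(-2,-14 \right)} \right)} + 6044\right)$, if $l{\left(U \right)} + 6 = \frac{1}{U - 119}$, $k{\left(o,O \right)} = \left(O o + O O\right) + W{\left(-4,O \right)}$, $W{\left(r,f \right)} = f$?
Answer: $\frac{11152918782}{91} \approx 1.2256 \cdot 10^{8}$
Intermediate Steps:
$k{\left(o,O \right)} = O + O^{2} + O o$ ($k{\left(o,O \right)} = \left(O o + O O\right) + O = \left(O o + O^{2}\right) + O = \left(O^{2} + O o\right) + O = O + O^{2} + O o$)
$l{\left(U \right)} = -6 + \frac{1}{-119 + U}$ ($l{\left(U \right)} = -6 + \frac{1}{U - 119} = -6 + \frac{1}{-119 + U}$)
$\left(20108 + 190\right) \left(l{\left(k{\left(-2,-14 \right)} \right)} + 6044\right) = \left(20108 + 190\right) \left(\frac{715 - 6 \left(- 14 \left(1 - 14 - 2\right)\right)}{-119 - 14 \left(1 - 14 - 2\right)} + 6044\right) = 20298 \left(\frac{715 - 6 \left(\left(-14\right) \left(-15\right)\right)}{-119 - -210} + 6044\right) = 20298 \left(\frac{715 - 1260}{-119 + 210} + 6044\right) = 20298 \left(\frac{715 - 1260}{91} + 6044\right) = 20298 \left(\frac{1}{91} \left(-545\right) + 6044\right) = 20298 \left(- \frac{545}{91} + 6044\right) = 20298 \cdot \frac{549459}{91} = \frac{11152918782}{91}$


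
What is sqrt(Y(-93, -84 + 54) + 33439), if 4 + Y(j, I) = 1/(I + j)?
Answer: 2*sqrt(126459498)/123 ≈ 182.85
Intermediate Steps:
Y(j, I) = -4 + 1/(I + j)
sqrt(Y(-93, -84 + 54) + 33439) = sqrt((1 - 4*(-84 + 54) - 4*(-93))/((-84 + 54) - 93) + 33439) = sqrt((1 - 4*(-30) + 372)/(-30 - 93) + 33439) = sqrt((1 + 120 + 372)/(-123) + 33439) = sqrt(-1/123*493 + 33439) = sqrt(-493/123 + 33439) = sqrt(4112504/123) = 2*sqrt(126459498)/123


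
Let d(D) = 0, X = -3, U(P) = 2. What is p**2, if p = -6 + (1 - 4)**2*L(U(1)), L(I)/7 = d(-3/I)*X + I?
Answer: 14400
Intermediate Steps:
L(I) = 7*I (L(I) = 7*(0*(-3) + I) = 7*(0 + I) = 7*I)
p = 120 (p = -6 + (1 - 4)**2*(7*2) = -6 + (-3)**2*14 = -6 + 9*14 = -6 + 126 = 120)
p**2 = 120**2 = 14400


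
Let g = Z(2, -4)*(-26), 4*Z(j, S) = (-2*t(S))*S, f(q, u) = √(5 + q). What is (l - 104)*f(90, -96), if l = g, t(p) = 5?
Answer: -364*√95 ≈ -3547.8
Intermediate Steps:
Z(j, S) = -5*S/2 (Z(j, S) = ((-2*5)*S)/4 = (-10*S)/4 = -5*S/2)
g = -260 (g = -5/2*(-4)*(-26) = 10*(-26) = -260)
l = -260
(l - 104)*f(90, -96) = (-260 - 104)*√(5 + 90) = -364*√95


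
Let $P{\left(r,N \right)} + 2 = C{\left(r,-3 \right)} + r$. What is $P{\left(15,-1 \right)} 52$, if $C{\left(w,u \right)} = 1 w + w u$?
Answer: $-884$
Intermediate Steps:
$C{\left(w,u \right)} = w + u w$
$P{\left(r,N \right)} = -2 - r$ ($P{\left(r,N \right)} = -2 + \left(r \left(1 - 3\right) + r\right) = -2 + \left(r \left(-2\right) + r\right) = -2 + \left(- 2 r + r\right) = -2 - r$)
$P{\left(15,-1 \right)} 52 = \left(-2 - 15\right) 52 = \left(-17\right) 52 = -884$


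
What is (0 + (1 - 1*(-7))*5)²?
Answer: 1600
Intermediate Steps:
(0 + (1 - 1*(-7))*5)² = (0 + (1 + 7)*5)² = (0 + 8*5)² = (0 + 40)² = 40² = 1600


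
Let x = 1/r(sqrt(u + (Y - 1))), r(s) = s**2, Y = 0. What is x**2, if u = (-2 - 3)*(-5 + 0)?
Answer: 1/576 ≈ 0.0017361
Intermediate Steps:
u = 25 (u = -5*(-5) = 25)
x = 1/24 (x = 1/((sqrt(25 + (0 - 1)))**2) = 1/((sqrt(25 - 1))**2) = 1/((sqrt(24))**2) = 1/((2*sqrt(6))**2) = 1/24 ≈ 0.041667)
x**2 = (1/24)**2 = 1/576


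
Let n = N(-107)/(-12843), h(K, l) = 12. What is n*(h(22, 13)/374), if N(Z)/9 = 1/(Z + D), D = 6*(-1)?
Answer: 6/30153937 ≈ 1.9898e-7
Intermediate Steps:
D = -6
N(Z) = 9/(-6 + Z) (N(Z) = 9/(Z - 6) = 9/(-6 + Z))
n = 1/161251 (n = (9/(-6 - 107))/(-12843) = (9/(-113))*(-1/12843) = (9*(-1/113))*(-1/12843) = -9/113*(-1/12843) = 1/161251 ≈ 6.2015e-6)
n*(h(22, 13)/374) = (12/374)/161251 = (12*(1/374))/161251 = (1/161251)*(6/187) = 6/30153937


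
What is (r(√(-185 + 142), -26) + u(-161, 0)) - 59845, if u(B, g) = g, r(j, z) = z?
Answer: -59871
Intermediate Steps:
(r(√(-185 + 142), -26) + u(-161, 0)) - 59845 = (-26 + 0) - 59845 = -26 - 59845 = -59871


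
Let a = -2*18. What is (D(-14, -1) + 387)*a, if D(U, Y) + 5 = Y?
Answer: -13716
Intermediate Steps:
D(U, Y) = -5 + Y
a = -36
(D(-14, -1) + 387)*a = ((-5 - 1) + 387)*(-36) = (-6 + 387)*(-36) = 381*(-36) = -13716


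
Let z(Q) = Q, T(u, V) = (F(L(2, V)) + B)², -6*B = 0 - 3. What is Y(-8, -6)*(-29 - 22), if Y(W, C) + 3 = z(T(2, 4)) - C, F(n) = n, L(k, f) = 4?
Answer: -4743/4 ≈ -1185.8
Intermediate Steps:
B = ½ (B = -(0 - 3)/6 = -⅙*(-3) = ½ ≈ 0.50000)
T(u, V) = 81/4 (T(u, V) = (4 + ½)² = (9/2)² = 81/4)
Y(W, C) = 69/4 - C (Y(W, C) = -3 + (81/4 - C) = 69/4 - C)
Y(-8, -6)*(-29 - 22) = (69/4 - 1*(-6))*(-29 - 22) = (69/4 + 6)*(-51) = (93/4)*(-51) = -4743/4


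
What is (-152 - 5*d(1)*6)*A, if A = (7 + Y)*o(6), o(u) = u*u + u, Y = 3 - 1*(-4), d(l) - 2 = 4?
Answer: -195216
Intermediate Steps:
d(l) = 6 (d(l) = 2 + 4 = 6)
Y = 7 (Y = 3 + 4 = 7)
o(u) = u + u² (o(u) = u² + u = u + u²)
A = 588 (A = (7 + 7)*(6*(1 + 6)) = 14*(6*7) = 14*42 = 588)
(-152 - 5*d(1)*6)*A = (-152 - 5*6*6)*588 = (-152 - 30*6)*588 = (-152 - 180)*588 = -332*588 = -195216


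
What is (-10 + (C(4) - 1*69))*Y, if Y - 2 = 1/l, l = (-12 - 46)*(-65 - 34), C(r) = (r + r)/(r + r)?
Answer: -149305/957 ≈ -156.01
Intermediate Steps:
C(r) = 1 (C(r) = (2*r)/((2*r)) = (2*r)*(1/(2*r)) = 1)
l = 5742 (l = -58*(-99) = 5742)
Y = 11485/5742 (Y = 2 + 1/5742 = 11485/5742 ≈ 2.0002)
(-10 + (C(4) - 1*69))*Y = (-10 + (1 - 1*69))*(11485/5742) = (-10 + (1 - 69))*(11485/5742) = (-10 - 68)*(11485/5742) = -78*11485/5742 = -149305/957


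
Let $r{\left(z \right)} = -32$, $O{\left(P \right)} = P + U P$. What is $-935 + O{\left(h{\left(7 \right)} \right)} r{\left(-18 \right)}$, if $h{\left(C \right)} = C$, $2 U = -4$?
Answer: $-711$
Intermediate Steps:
$U = -2$ ($U = \frac{1}{2} \left(-4\right) = -2$)
$O{\left(P \right)} = - P$ ($O{\left(P \right)} = P - 2 P = - P$)
$-935 + O{\left(h{\left(7 \right)} \right)} r{\left(-18 \right)} = -935 + \left(-1\right) 7 \left(-32\right) = -935 - -224 = -935 + 224 = -711$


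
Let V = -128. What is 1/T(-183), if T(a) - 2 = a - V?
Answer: -1/53 ≈ -0.018868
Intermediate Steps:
T(a) = 130 + a (T(a) = 2 + (a - 1*(-128)) = 2 + (a + 128) = 2 + (128 + a) = 130 + a)
1/T(-183) = 1/(130 - 183) = 1/(-53) = -1/53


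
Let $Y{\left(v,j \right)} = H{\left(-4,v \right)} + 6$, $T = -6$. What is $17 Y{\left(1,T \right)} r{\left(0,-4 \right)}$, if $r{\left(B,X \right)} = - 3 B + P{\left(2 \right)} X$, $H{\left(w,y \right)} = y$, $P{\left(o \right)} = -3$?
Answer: $1428$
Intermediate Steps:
$r{\left(B,X \right)} = - 3 B - 3 X$
$Y{\left(v,j \right)} = 6 + v$ ($Y{\left(v,j \right)} = v + 6 = 6 + v$)
$17 Y{\left(1,T \right)} r{\left(0,-4 \right)} = 17 \left(6 + 1\right) \left(\left(-3\right) 0 - -12\right) = 17 \cdot 7 \left(0 + 12\right) = 119 \cdot 12 = 1428$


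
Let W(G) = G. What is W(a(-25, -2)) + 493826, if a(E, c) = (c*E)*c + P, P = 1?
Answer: 493727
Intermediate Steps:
a(E, c) = 1 + E*c² (a(E, c) = (c*E)*c + 1 = (E*c)*c + 1 = E*c² + 1 = 1 + E*c²)
W(a(-25, -2)) + 493826 = (1 - 25*(-2)²) + 493826 = (1 - 25*4) + 493826 = (1 - 100) + 493826 = -99 + 493826 = 493727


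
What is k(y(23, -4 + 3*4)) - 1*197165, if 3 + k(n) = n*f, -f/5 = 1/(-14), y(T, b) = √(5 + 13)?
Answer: -197168 + 15*√2/14 ≈ -1.9717e+5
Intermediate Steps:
y(T, b) = 3*√2 (y(T, b) = √18 = 3*√2)
f = 5/14 (f = -5/(-14) = -5*(-1/14) = 5/14 ≈ 0.35714)
k(n) = -3 + 5*n/14 (k(n) = -3 + n*(5/14) = -3 + 5*n/14)
k(y(23, -4 + 3*4)) - 1*197165 = (-3 + 5*(3*√2)/14) - 1*197165 = (-3 + 15*√2/14) - 197165 = -197168 + 15*√2/14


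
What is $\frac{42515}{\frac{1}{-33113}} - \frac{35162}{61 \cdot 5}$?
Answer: $- \frac{429378789637}{305} \approx -1.4078 \cdot 10^{9}$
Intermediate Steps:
$\frac{42515}{\frac{1}{-33113}} - \frac{35162}{61 \cdot 5} = \frac{42515}{- \frac{1}{33113}} - \frac{35162}{305} = 42515 \left(-33113\right) - \frac{35162}{305} = -1407799195 - \frac{35162}{305} = - \frac{429378789637}{305}$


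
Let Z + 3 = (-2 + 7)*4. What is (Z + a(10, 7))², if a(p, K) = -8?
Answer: 81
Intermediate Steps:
Z = 17 (Z = -3 + (-2 + 7)*4 = -3 + 5*4 = -3 + 20 = 17)
(Z + a(10, 7))² = (17 - 8)² = 9² = 81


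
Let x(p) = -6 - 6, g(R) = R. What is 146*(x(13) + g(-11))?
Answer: -3358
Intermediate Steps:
x(p) = -12
146*(x(13) + g(-11)) = 146*(-12 - 11) = 146*(-23) = -3358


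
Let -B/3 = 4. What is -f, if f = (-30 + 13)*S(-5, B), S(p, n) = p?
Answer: -85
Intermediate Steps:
B = -12 (B = -3*4 = -12)
f = 85 (f = (-30 + 13)*(-5) = -17*(-5) = 85)
-f = -1*85 = -85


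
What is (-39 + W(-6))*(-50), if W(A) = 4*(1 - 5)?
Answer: 2750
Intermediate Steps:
W(A) = -16 (W(A) = 4*(-4) = -16)
(-39 + W(-6))*(-50) = (-39 - 16)*(-50) = -55*(-50) = 2750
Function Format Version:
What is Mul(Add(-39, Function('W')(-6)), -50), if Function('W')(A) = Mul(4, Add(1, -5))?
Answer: 2750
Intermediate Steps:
Function('W')(A) = -16 (Function('W')(A) = Mul(4, -4) = -16)
Mul(Add(-39, Function('W')(-6)), -50) = Mul(Add(-39, -16), -50) = Mul(-55, -50) = 2750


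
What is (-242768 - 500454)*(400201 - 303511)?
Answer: -71862135180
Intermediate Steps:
(-242768 - 500454)*(400201 - 303511) = -743222*96690 = -71862135180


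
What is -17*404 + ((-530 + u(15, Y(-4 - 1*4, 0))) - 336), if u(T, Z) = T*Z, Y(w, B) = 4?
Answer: -7674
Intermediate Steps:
-17*404 + ((-530 + u(15, Y(-4 - 1*4, 0))) - 336) = -17*404 + ((-530 + 15*4) - 336) = -6868 + ((-530 + 60) - 336) = -6868 + (-470 - 336) = -6868 - 806 = -7674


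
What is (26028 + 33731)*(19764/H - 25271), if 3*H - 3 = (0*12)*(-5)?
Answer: -329092813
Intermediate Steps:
H = 1 (H = 1 + ((0*12)*(-5))/3 = 1 + (0*(-5))/3 = 1 + (1/3)*0 = 1 + 0 = 1)
(26028 + 33731)*(19764/H - 25271) = (26028 + 33731)*(19764/1 - 25271) = 59759*(19764*1 - 25271) = 59759*(19764 - 25271) = 59759*(-5507) = -329092813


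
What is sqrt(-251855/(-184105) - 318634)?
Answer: I*sqrt(431997674677403)/36821 ≈ 564.48*I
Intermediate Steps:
sqrt(-251855/(-184105) - 318634) = sqrt(-251855*(-1/184105) - 318634) = sqrt(50371/36821 - 318634) = sqrt(-11732372143/36821) = I*sqrt(431997674677403)/36821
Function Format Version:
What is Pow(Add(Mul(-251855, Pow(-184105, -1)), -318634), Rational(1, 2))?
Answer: Mul(Rational(1, 36821), I, Pow(431997674677403, Rational(1, 2))) ≈ Mul(564.48, I)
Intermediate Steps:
Pow(Add(Mul(-251855, Pow(-184105, -1)), -318634), Rational(1, 2)) = Pow(Add(Mul(-251855, Rational(-1, 184105)), -318634), Rational(1, 2)) = Pow(Add(Rational(50371, 36821), -318634), Rational(1, 2)) = Pow(Rational(-11732372143, 36821), Rational(1, 2)) = Mul(Rational(1, 36821), I, Pow(431997674677403, Rational(1, 2)))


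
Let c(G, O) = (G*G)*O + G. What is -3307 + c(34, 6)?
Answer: 3663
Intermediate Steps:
c(G, O) = G + O*G² (c(G, O) = G²*O + G = O*G² + G = G + O*G²)
-3307 + c(34, 6) = -3307 + 34*(1 + 34*6) = -3307 + 34*(1 + 204) = -3307 + 34*205 = -3307 + 6970 = 3663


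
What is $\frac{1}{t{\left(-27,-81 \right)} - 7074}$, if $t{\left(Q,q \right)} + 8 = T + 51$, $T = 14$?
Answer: $- \frac{1}{7017} \approx -0.00014251$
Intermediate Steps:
$t{\left(Q,q \right)} = 57$ ($t{\left(Q,q \right)} = -8 + \left(14 + 51\right) = -8 + 65 = 57$)
$\frac{1}{t{\left(-27,-81 \right)} - 7074} = \frac{1}{57 - 7074} = \frac{1}{-7017} = - \frac{1}{7017}$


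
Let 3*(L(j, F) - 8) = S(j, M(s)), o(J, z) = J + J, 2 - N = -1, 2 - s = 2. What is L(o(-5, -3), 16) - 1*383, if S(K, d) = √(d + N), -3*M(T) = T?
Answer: -375 + √3/3 ≈ -374.42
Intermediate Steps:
s = 0 (s = 2 - 1*2 = 2 - 2 = 0)
M(T) = -T/3
N = 3 (N = 2 - 1*(-1) = 2 + 1 = 3)
S(K, d) = √(3 + d) (S(K, d) = √(d + 3) = √(3 + d))
o(J, z) = 2*J
L(j, F) = 8 + √3/3 (L(j, F) = 8 + √(3 - ⅓*0)/3 = 8 + √(3 + 0)/3 = 8 + √3/3)
L(o(-5, -3), 16) - 1*383 = (8 + √3/3) - 1*383 = (8 + √3/3) - 383 = -375 + √3/3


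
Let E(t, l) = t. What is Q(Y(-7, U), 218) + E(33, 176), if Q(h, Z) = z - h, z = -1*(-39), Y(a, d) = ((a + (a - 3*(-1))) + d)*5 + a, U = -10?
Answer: 184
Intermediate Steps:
Y(a, d) = 15 + 5*d + 11*a (Y(a, d) = ((a + (a + 3)) + d)*5 + a = ((a + (3 + a)) + d)*5 + a = ((3 + 2*a) + d)*5 + a = (3 + d + 2*a)*5 + a = (15 + 5*d + 10*a) + a = 15 + 5*d + 11*a)
z = 39
Q(h, Z) = 39 - h
Q(Y(-7, U), 218) + E(33, 176) = (39 - (15 + 5*(-10) + 11*(-7))) + 33 = (39 - (15 - 50 - 77)) + 33 = (39 - 1*(-112)) + 33 = (39 + 112) + 33 = 151 + 33 = 184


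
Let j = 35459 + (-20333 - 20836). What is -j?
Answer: 5710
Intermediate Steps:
j = -5710 (j = 35459 - 41169 = -5710)
-j = -1*(-5710) = 5710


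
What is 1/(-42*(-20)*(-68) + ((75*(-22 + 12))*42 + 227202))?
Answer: 1/138582 ≈ 7.2159e-6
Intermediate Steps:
1/(-42*(-20)*(-68) + ((75*(-22 + 12))*42 + 227202)) = 1/(840*(-68) + ((75*(-10))*42 + 227202)) = 1/(-57120 + (-750*42 + 227202)) = 1/(-57120 + (-31500 + 227202)) = 1/(-57120 + 195702) = 1/138582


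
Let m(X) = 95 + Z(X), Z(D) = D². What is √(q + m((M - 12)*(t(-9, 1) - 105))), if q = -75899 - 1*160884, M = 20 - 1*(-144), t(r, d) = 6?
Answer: 4*√14137851 ≈ 15040.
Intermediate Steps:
M = 164 (M = 20 + 144 = 164)
q = -236783 (q = -75899 - 160884 = -236783)
m(X) = 95 + X²
√(q + m((M - 12)*(t(-9, 1) - 105))) = √(-236783 + (95 + ((164 - 12)*(6 - 105))²)) = √(-236783 + (95 + (152*(-99))²)) = √(-236783 + (95 + (-15048)²)) = √(-236783 + (95 + 226442304)) = √(-236783 + 226442399) = √226205616 = 4*√14137851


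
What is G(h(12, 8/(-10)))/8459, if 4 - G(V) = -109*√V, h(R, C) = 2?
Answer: 4/8459 + 109*√2/8459 ≈ 0.018696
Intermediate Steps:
G(V) = 4 + 109*√V (G(V) = 4 - (-109)*√V = 4 + 109*√V)
G(h(12, 8/(-10)))/8459 = (4 + 109*√2)/8459 = (4 + 109*√2)*(1/8459) = 4/8459 + 109*√2/8459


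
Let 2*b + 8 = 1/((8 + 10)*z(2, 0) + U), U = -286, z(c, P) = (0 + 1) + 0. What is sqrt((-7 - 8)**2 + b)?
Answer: sqrt(15872970)/268 ≈ 14.866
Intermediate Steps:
z(c, P) = 1 (z(c, P) = 1 + 0 = 1)
b = -2145/536 (b = -4 + 1/(2*((8 + 10)*1 - 286)) = -4 + 1/(2*(18*1 - 286)) = -4 + 1/(2*(18 - 286)) = -4 + (1/2)/(-268) = -4 + (1/2)*(-1/268) = -4 - 1/536 = -2145/536 ≈ -4.0019)
sqrt((-7 - 8)**2 + b) = sqrt((-7 - 8)**2 - 2145/536) = sqrt((-15)**2 - 2145/536) = sqrt(225 - 2145/536) = sqrt(118455/536) = sqrt(15872970)/268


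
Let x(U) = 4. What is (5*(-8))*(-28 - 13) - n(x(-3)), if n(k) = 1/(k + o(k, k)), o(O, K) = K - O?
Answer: 6559/4 ≈ 1639.8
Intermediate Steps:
n(k) = 1/k (n(k) = 1/(k + (k - k)) = 1/(k + 0) = 1/k)
(5*(-8))*(-28 - 13) - n(x(-3)) = (5*(-8))*(-28 - 13) - 1/4 = -40*(-41) - 1*1/4 = 1640 - 1/4 = 6559/4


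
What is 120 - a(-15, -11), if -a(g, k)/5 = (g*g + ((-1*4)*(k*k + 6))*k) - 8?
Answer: 29145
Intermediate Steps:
a(g, k) = 40 - 5*g**2 - 5*k*(-24 - 4*k**2) (a(g, k) = -5*((g*g + ((-1*4)*(k*k + 6))*k) - 8) = -5*((g**2 + (-4*(k**2 + 6))*k) - 8) = -5*((g**2 + (-4*(6 + k**2))*k) - 8) = -5*((g**2 + (-24 - 4*k**2)*k) - 8) = -5*((g**2 + k*(-24 - 4*k**2)) - 8) = -5*(-8 + g**2 + k*(-24 - 4*k**2)) = 40 - 5*g**2 - 5*k*(-24 - 4*k**2))
120 - a(-15, -11) = 120 - (40 - 5*(-15)**2 + 20*(-11)**3 + 120*(-11)) = 120 - (40 - 5*225 + 20*(-1331) - 1320) = 120 - (40 - 1125 - 26620 - 1320) = 120 - 1*(-29025) = 120 + 29025 = 29145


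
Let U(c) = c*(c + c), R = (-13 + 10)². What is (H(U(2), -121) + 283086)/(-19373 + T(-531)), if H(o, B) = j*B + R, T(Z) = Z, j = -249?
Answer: -39153/2488 ≈ -15.737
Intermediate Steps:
R = 9 (R = (-3)² = 9)
U(c) = 2*c² (U(c) = c*(2*c) = 2*c²)
H(o, B) = 9 - 249*B (H(o, B) = -249*B + 9 = 9 - 249*B)
(H(U(2), -121) + 283086)/(-19373 + T(-531)) = ((9 - 249*(-121)) + 283086)/(-19373 - 531) = ((9 + 30129) + 283086)/(-19904) = (30138 + 283086)*(-1/19904) = 313224*(-1/19904) = -39153/2488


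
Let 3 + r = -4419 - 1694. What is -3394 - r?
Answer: 2722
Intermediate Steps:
r = -6116 (r = -3 + (-4419 - 1694) = -3 - 6113 = -6116)
-3394 - r = -3394 - 1*(-6116) = -3394 + 6116 = 2722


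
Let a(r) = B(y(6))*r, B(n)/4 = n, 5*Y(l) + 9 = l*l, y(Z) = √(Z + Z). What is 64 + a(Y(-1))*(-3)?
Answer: 64 + 192*√3/5 ≈ 130.51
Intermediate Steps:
y(Z) = √2*√Z (y(Z) = √(2*Z) = √2*√Z)
Y(l) = -9/5 + l²/5 (Y(l) = -9/5 + (l*l)/5 = -9/5 + l²/5)
B(n) = 4*n
a(r) = 8*r*√3 (a(r) = (4*(√2*√6))*r = (4*(2*√3))*r = (8*√3)*r = 8*r*√3)
64 + a(Y(-1))*(-3) = 64 + (8*(-9/5 + (⅕)*(-1)²)*√3)*(-3) = 64 + (8*(-9/5 + (⅕)*1)*√3)*(-3) = 64 + (8*(-9/5 + ⅕)*√3)*(-3) = 64 + (8*(-8/5)*√3)*(-3) = 64 - 64*√3/5*(-3) = 64 + 192*√3/5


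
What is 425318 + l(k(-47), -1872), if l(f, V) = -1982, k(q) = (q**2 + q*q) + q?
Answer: 423336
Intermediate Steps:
k(q) = q + 2*q**2 (k(q) = (q**2 + q**2) + q = 2*q**2 + q = q + 2*q**2)
425318 + l(k(-47), -1872) = 425318 - 1982 = 423336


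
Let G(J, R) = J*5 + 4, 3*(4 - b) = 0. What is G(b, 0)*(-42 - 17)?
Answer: -1416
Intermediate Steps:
b = 4 (b = 4 - ⅓*0 = 4 + 0 = 4)
G(J, R) = 4 + 5*J (G(J, R) = 5*J + 4 = 4 + 5*J)
G(b, 0)*(-42 - 17) = (4 + 5*4)*(-42 - 17) = (4 + 20)*(-59) = 24*(-59) = -1416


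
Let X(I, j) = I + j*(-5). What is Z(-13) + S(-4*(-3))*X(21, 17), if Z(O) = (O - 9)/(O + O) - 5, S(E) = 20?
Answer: -16694/13 ≈ -1284.2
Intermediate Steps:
X(I, j) = I - 5*j
Z(O) = -5 + (-9 + O)/(2*O) (Z(O) = (-9 + O)/((2*O)) - 5 = (-9 + O)*(1/(2*O)) - 5 = (-9 + O)/(2*O) - 5 = -5 + (-9 + O)/(2*O))
Z(-13) + S(-4*(-3))*X(21, 17) = (9/2)*(-1 - 1*(-13))/(-13) + 20*(21 - 5*17) = (9/2)*(-1/13)*(-1 + 13) + 20*(21 - 85) = (9/2)*(-1/13)*12 + 20*(-64) = -54/13 - 1280 = -16694/13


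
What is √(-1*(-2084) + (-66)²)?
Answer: 2*√1610 ≈ 80.250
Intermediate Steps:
√(-1*(-2084) + (-66)²) = √(2084 + 4356) = √6440 = 2*√1610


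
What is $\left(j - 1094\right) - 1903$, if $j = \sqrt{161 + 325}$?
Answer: $-2997 + 9 \sqrt{6} \approx -2975.0$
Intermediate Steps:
$j = 9 \sqrt{6}$ ($j = \sqrt{486} = 9 \sqrt{6} \approx 22.045$)
$\left(j - 1094\right) - 1903 = \left(9 \sqrt{6} - 1094\right) - 1903 = \left(-1094 + 9 \sqrt{6}\right) - 1903 = -2997 + 9 \sqrt{6}$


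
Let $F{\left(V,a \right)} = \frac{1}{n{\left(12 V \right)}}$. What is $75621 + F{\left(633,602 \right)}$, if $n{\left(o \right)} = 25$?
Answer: $\frac{1890526}{25} \approx 75621.0$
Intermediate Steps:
$F{\left(V,a \right)} = \frac{1}{25}$
$75621 + F{\left(633,602 \right)} = 75621 + \frac{1}{25} = \frac{1890526}{25}$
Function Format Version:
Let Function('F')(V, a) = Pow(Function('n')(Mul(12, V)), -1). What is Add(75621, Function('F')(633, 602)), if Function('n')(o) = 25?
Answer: Rational(1890526, 25) ≈ 75621.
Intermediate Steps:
Function('F')(V, a) = Rational(1, 25) (Function('F')(V, a) = Pow(25, -1) = Rational(1, 25))
Add(75621, Function('F')(633, 602)) = Add(75621, Rational(1, 25)) = Rational(1890526, 25)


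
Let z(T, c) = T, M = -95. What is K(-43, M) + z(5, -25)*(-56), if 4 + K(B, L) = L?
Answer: -379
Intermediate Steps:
K(B, L) = -4 + L
K(-43, M) + z(5, -25)*(-56) = (-4 - 95) + 5*(-56) = -99 - 280 = -379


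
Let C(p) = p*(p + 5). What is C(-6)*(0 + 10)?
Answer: 60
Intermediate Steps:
C(p) = p*(5 + p)
C(-6)*(0 + 10) = (-6*(5 - 6))*(0 + 10) = -6*(-1)*10 = 6*10 = 60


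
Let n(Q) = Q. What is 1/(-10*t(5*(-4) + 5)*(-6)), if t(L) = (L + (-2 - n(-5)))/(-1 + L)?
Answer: 1/45 ≈ 0.022222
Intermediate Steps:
t(L) = (3 + L)/(-1 + L) (t(L) = (L + (-2 - 1*(-5)))/(-1 + L) = (L + (-2 + 5))/(-1 + L) = (L + 3)/(-1 + L) = (3 + L)/(-1 + L))
1/(-10*t(5*(-4) + 5)*(-6)) = 1/(-10*(3 + (5*(-4) + 5))/(-1 + (5*(-4) + 5))*(-6)) = 1/(-10*(3 + (-20 + 5))/(-1 + (-20 + 5))*(-6)) = 1/(-10*(3 - 15)/(-1 - 15)*(-6)) = 1/(-10*(-12)/(-16)*(-6)) = 1/(-(-5)*(-12)/8*(-6)) = 1/(-10*¾*(-6)) = 1/(-15/2*(-6)) = 1/45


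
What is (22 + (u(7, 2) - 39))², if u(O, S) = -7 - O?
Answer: 961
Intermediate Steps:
(22 + (u(7, 2) - 39))² = (22 + ((-7 - 1*7) - 39))² = (22 + ((-7 - 7) - 39))² = (22 + (-14 - 39))² = (22 - 53)² = (-31)² = 961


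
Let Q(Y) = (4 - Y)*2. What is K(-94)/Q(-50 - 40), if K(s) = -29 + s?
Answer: -123/188 ≈ -0.65425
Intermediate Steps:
Q(Y) = 8 - 2*Y
K(-94)/Q(-50 - 40) = (-29 - 94)/(8 - 2*(-50 - 40)) = -123/(8 - 2*(-90)) = -123/(8 + 180) = -123/188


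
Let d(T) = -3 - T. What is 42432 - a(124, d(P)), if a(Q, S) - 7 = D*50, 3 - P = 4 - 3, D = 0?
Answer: 42425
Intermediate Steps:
P = 2 (P = 3 - (4 - 3) = 3 - 1*1 = 3 - 1 = 2)
a(Q, S) = 7 (a(Q, S) = 7 + 0*50 = 7 + 0 = 7)
42432 - a(124, d(P)) = 42432 - 1*7 = 42432 - 7 = 42425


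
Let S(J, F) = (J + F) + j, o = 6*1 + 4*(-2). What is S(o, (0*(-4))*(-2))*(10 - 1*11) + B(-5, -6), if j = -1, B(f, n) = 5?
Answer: 8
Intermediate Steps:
o = -2 (o = 6 - 8 = -2)
S(J, F) = -1 + F + J (S(J, F) = (J + F) - 1 = (F + J) - 1 = -1 + F + J)
S(o, (0*(-4))*(-2))*(10 - 1*11) + B(-5, -6) = (-1 + (0*(-4))*(-2) - 2)*(10 - 1*11) + 5 = (-1 + 0*(-2) - 2)*(10 - 11) + 5 = (-1 + 0 - 2)*(-1) + 5 = -3*(-1) + 5 = 3 + 5 = 8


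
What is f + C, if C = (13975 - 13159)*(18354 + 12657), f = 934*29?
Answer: 25332062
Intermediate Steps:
f = 27086
C = 25304976 (C = 816*31011 = 25304976)
f + C = 27086 + 25304976 = 25332062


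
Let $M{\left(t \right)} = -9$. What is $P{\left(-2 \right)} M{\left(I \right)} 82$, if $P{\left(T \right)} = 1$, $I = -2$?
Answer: $-738$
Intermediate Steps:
$P{\left(-2 \right)} M{\left(I \right)} 82 = 1 \left(-9\right) 82 = \left(-9\right) 82 = -738$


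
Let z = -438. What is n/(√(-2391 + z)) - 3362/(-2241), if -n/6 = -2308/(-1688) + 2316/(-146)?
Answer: 3362/2241 - 446555*I*√2829/14525029 ≈ 1.5002 - 1.6352*I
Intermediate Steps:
n = 1339665/15403 (n = -6*(-2308/(-1688) + 2316/(-146)) = -6*(-2308*(-1/1688) + 2316*(-1/146)) = -6*(577/422 - 1158/73) = -6*(-446555/30806) = 1339665/15403 ≈ 86.974)
n/(√(-2391 + z)) - 3362/(-2241) = 1339665/(15403*(√(-2391 - 438))) - 3362/(-2241) = 1339665/(15403*(√(-2829))) - 3362*(-1/2241) = 1339665/(15403*((I*√2829))) + 3362/2241 = 1339665*(-I*√2829/2829)/15403 + 3362/2241 = -446555*I*√2829/14525029 + 3362/2241 = 3362/2241 - 446555*I*√2829/14525029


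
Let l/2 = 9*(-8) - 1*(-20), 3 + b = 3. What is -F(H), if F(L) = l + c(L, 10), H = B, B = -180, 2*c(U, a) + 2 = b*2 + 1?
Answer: 209/2 ≈ 104.50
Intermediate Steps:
b = 0 (b = -3 + 3 = 0)
c(U, a) = -½ (c(U, a) = -1 + (0*2 + 1)/2 = -1 + (0 + 1)/2 = -1 + (½)*1 = -1 + ½ = -½)
l = -104 (l = 2*(9*(-8) - 1*(-20)) = 2*(-72 + 20) = 2*(-52) = -104)
H = -180
F(L) = -209/2 (F(L) = -104 - ½ = -209/2)
-F(H) = -1*(-209/2) = 209/2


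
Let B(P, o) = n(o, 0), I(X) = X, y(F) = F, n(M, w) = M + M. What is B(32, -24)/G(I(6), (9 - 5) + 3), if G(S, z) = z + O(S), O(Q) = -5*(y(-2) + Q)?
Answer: 48/13 ≈ 3.6923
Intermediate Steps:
n(M, w) = 2*M
B(P, o) = 2*o
O(Q) = 10 - 5*Q (O(Q) = -5*(-2 + Q) = 10 - 5*Q)
G(S, z) = 10 + z - 5*S (G(S, z) = z + (10 - 5*S) = 10 + z - 5*S)
B(32, -24)/G(I(6), (9 - 5) + 3) = (2*(-24))/(10 + ((9 - 5) + 3) - 5*6) = -48/(10 + (4 + 3) - 30) = -48/(10 + 7 - 30) = -48/(-13) = -48*(-1/13) = 48/13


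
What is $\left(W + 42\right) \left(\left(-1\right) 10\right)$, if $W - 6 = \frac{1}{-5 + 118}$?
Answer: $- \frac{54250}{113} \approx -480.09$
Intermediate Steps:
$W = \frac{679}{113}$ ($W = 6 + \frac{1}{-5 + 118} = 6 + \frac{1}{113} = \frac{679}{113} \approx 6.0089$)
$\left(W + 42\right) \left(\left(-1\right) 10\right) = \left(\frac{679}{113} + 42\right) \left(\left(-1\right) 10\right) = \frac{5425}{113} \left(-10\right) = - \frac{54250}{113}$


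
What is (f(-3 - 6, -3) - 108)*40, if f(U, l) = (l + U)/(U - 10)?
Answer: -81600/19 ≈ -4294.7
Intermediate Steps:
f(U, l) = (U + l)/(-10 + U)
(f(-3 - 6, -3) - 108)*40 = (((-3 - 6) - 3)/(-10 + (-3 - 6)) - 108)*40 = ((-9 - 3)/(-10 - 9) - 108)*40 = (-12/(-19) - 108)*40 = (-1/19*(-12) - 108)*40 = (12/19 - 108)*40 = -2040/19*40 = -81600/19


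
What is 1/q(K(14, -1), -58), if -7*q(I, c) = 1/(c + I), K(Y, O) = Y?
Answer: 308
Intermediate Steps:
q(I, c) = -1/(7*(I + c)) (q(I, c) = -1/(7*(c + I)) = -1/(7*(I + c)))
1/q(K(14, -1), -58) = 1/(-1/(7*14 + 7*(-58))) = 1/(-1/(98 - 406)) = 1/(-1/(-308)) = 1/(-1*(-1/308)) = 1/(1/308) = 308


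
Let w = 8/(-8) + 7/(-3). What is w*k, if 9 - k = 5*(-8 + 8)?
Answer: -30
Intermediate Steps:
k = 9 (k = 9 - 5*(-8 + 8) = 9 - 5*0 = 9 - 1*0 = 9 + 0 = 9)
w = -10/3 (w = 8*(-⅛) + 7*(-⅓) = -1 - 7/3 = -10/3 ≈ -3.3333)
w*k = -10/3*9 = -30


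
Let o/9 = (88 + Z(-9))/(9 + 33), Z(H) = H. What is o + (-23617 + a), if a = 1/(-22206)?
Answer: -1834221155/77721 ≈ -23600.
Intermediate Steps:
a = -1/22206 ≈ -4.5033e-5
o = 237/14 (o = 9*((88 - 9)/(9 + 33)) = 9*(79/42) = 237/14 ≈ 16.929)
o + (-23617 + a) = 237/14 + (-23617 - 1/22206) = 237/14 - 524439103/22206 = -1834221155/77721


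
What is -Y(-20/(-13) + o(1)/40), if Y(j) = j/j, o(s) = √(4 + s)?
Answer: -1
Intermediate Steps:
Y(j) = 1
-Y(-20/(-13) + o(1)/40) = -1*1 = -1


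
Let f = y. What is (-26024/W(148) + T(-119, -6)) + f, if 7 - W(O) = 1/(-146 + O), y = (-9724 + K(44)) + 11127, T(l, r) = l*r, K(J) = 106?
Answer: -23149/13 ≈ -1780.7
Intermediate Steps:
y = 1509 (y = (-9724 + 106) + 11127 = -9618 + 11127 = 1509)
W(O) = 7 - 1/(-146 + O)
f = 1509
(-26024/W(148) + T(-119, -6)) + f = (-26024*(-146 + 148)/(-1023 + 7*148) - 119*(-6)) + 1509 = (-26024*2/(-1023 + 1036) + 714) + 1509 = (-26024/((½)*13) + 714) + 1509 = (-26024/13/2 + 714) + 1509 = (-26024*2/13 + 714) + 1509 = (-52048/13 + 714) + 1509 = -42766/13 + 1509 = -23149/13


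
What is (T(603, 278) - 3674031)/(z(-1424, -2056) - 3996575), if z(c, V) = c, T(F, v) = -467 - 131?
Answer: 3674629/3997999 ≈ 0.91912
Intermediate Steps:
T(F, v) = -598
(T(603, 278) - 3674031)/(z(-1424, -2056) - 3996575) = (-598 - 3674031)/(-1424 - 3996575) = -3674629/(-3997999) = -3674629*(-1/3997999) = 3674629/3997999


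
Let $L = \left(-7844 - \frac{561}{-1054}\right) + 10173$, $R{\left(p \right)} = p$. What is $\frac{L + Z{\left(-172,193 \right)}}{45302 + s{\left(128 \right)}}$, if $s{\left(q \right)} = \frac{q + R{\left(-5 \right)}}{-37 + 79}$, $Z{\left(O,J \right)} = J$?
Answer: $\frac{1094779}{19662339} \approx 0.055679$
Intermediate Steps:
$L = \frac{144431}{62}$ ($L = \left(-7844 - - \frac{33}{62}\right) + 10173 = \left(-7844 + \frac{33}{62}\right) + 10173 = - \frac{486295}{62} + 10173 = \frac{144431}{62} \approx 2329.5$)
$s{\left(q \right)} = - \frac{5}{42} + \frac{q}{42}$ ($s{\left(q \right)} = \frac{q - 5}{-37 + 79} = \frac{-5 + q}{42} = \left(-5 + q\right) \frac{1}{42} = - \frac{5}{42} + \frac{q}{42}$)
$\frac{L + Z{\left(-172,193 \right)}}{45302 + s{\left(128 \right)}} = \frac{\frac{144431}{62} + 193}{45302 + \left(- \frac{5}{42} + \frac{1}{42} \cdot 128\right)} = \frac{156397}{62 \left(45302 + \left(- \frac{5}{42} + \frac{64}{21}\right)\right)} = \frac{156397}{62 \left(45302 + \frac{41}{14}\right)} = \frac{156397}{62 \cdot \frac{634269}{14}} = \frac{156397}{62} \cdot \frac{14}{634269} = \frac{1094779}{19662339}$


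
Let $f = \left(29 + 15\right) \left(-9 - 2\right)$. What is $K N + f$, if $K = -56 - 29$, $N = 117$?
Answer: $-10429$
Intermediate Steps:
$f = -484$ ($f = 44 \left(-11\right) = -484$)
$K = -85$
$K N + f = \left(-85\right) 117 - 484 = -9945 - 484 = -10429$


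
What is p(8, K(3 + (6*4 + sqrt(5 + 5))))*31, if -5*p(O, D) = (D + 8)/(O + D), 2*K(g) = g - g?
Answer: -31/5 ≈ -6.2000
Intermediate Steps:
K(g) = 0 (K(g) = (g - g)/2 = (1/2)*0 = 0)
p(O, D) = -(8 + D)/(5*(D + O)) (p(O, D) = -(D + 8)/(5*(O + D)) = -(8 + D)/(5*(D + O)))
p(8, K(3 + (6*4 + sqrt(5 + 5))))*31 = ((-8 - 1*0)/(5*(0 + 8)))*31 = ((1/5)*(-8 + 0)/8)*31 = ((1/5)*(1/8)*(-8))*31 = -1/5*31 = -31/5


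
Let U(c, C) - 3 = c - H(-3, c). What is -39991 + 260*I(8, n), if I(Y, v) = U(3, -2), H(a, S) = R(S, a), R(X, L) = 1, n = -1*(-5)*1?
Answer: -38691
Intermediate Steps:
n = 5 (n = 5*1 = 5)
H(a, S) = 1
U(c, C) = 2 + c (U(c, C) = 3 + (c - 1*1) = 3 + (c - 1) = 3 + (-1 + c) = 2 + c)
I(Y, v) = 5 (I(Y, v) = 2 + 3 = 5)
-39991 + 260*I(8, n) = -39991 + 260*5 = -39991 + 1300 = -38691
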